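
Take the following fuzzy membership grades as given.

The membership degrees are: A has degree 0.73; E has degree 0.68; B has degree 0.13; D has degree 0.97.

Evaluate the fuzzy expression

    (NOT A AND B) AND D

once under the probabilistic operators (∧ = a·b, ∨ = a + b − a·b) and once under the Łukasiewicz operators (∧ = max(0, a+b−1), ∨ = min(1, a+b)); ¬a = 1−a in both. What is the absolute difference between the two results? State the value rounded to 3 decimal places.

0.034

Under probabilistic:
  NOT A = 1 − 0.7300 = 0.2700
  NOT A AND B = a·b on (0.2700, 0.1300) = 0.0351
  (NOT A AND B) AND D = a·b on (0.0351, 0.9700) = 0.0340
  → value = 0.0340
Under Łukasiewicz:
  NOT A = 1 − 0.73 = 0.27
  NOT A AND B = max(0, a+b−1) on (0.27, 0.13) = 0.00
  (NOT A AND B) AND D = max(0, a+b−1) on (0.00, 0.97) = 0.00
  → value = 0.0000
|0.0340 − 0.0000| = 0.034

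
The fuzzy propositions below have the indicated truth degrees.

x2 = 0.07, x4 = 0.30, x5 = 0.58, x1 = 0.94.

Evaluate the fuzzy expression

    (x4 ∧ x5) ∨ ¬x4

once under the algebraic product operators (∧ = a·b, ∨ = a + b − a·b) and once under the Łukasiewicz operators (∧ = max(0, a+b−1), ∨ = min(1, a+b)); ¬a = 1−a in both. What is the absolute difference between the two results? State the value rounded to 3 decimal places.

Under algebraic product:
  x4 ∧ x5 = a·b on (0.3000, 0.5800) = 0.1740
  ¬x4 = 1 − 0.3000 = 0.7000
  (x4 ∧ x5) ∨ ¬x4 = a + b − a·b on (0.1740, 0.7000) = 0.7522
  → value = 0.7522
Under Łukasiewicz:
  x4 ∧ x5 = max(0, a+b−1) on (0.30, 0.58) = 0.00
  ¬x4 = 1 − 0.30 = 0.70
  (x4 ∧ x5) ∨ ¬x4 = min(1, a+b) on (0.00, 0.70) = 0.70
  → value = 0.7000
|0.7522 − 0.7000| = 0.052

0.052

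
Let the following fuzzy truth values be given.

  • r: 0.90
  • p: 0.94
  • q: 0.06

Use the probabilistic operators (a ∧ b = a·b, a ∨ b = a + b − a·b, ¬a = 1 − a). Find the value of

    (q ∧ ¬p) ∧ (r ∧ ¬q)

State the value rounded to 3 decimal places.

¬p = 1 − 0.9400 = 0.0600
q ∧ ¬p = a·b on (0.0600, 0.0600) = 0.0036
¬q = 1 − 0.0600 = 0.9400
r ∧ ¬q = a·b on (0.9000, 0.9400) = 0.8460
(q ∧ ¬p) ∧ (r ∧ ¬q) = a·b on (0.0036, 0.8460) = 0.0030

0.003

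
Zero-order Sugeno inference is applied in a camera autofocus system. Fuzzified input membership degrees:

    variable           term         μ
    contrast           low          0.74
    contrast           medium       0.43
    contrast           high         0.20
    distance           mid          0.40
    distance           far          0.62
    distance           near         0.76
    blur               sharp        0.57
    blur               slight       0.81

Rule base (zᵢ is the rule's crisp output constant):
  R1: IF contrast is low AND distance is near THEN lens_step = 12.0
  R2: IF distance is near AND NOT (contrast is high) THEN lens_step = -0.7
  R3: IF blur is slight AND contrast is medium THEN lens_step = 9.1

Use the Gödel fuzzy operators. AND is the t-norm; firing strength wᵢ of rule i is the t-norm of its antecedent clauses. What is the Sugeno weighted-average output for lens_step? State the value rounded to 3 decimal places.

R1 (z=12.0): low=0.74, near=0.76; AND[min(a, b)] → w = 0.74
R2 (z=-0.7): near=0.76, ¬high=1−0.20=0.80; AND[min(a, b)] → w = 0.76
R3 (z=9.1): slight=0.81, medium=0.43; AND[min(a, b)] → w = 0.43
Weighted average = (0.74·12.0 + 0.76·-0.7 + 0.43·9.1) / (0.74 + 0.76 + 0.43)
  = 12.2610 / 1.9300 = 6.353

6.353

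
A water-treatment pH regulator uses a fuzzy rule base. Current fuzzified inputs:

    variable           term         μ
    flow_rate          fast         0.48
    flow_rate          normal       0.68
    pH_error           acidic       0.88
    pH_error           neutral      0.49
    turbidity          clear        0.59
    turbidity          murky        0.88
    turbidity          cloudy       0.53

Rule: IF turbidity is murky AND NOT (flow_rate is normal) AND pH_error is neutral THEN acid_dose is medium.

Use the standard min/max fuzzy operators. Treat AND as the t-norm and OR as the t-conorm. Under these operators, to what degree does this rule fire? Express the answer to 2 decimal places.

firing strength: murky=0.88, ¬normal=1−0.68=0.32, neutral=0.49; AND[min(a, b)] → w = 0.32

0.32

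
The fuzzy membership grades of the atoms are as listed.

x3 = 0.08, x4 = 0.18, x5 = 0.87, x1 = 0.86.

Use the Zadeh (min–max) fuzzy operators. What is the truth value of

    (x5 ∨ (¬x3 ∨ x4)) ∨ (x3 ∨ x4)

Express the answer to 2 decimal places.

0.92

¬x3 = 1 − 0.08 = 0.92
¬x3 ∨ x4 = max(a, b) on (0.92, 0.18) = 0.92
x5 ∨ (¬x3 ∨ x4) = max(a, b) on (0.87, 0.92) = 0.92
x3 ∨ x4 = max(a, b) on (0.08, 0.18) = 0.18
(x5 ∨ (¬x3 ∨ x4)) ∨ (x3 ∨ x4) = max(a, b) on (0.92, 0.18) = 0.92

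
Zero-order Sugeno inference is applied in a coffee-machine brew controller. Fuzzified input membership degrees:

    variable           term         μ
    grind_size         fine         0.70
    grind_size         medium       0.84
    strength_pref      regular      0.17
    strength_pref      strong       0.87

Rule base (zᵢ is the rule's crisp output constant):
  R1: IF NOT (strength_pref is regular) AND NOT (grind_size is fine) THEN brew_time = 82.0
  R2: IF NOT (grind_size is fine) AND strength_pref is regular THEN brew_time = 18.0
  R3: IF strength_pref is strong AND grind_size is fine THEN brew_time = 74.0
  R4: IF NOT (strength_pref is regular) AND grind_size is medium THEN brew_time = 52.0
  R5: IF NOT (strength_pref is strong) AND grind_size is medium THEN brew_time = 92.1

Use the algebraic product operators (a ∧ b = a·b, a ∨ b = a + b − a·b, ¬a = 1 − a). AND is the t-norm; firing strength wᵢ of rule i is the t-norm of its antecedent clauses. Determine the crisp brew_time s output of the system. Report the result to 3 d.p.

R1 (z=82.0): ¬regular=1−0.17=0.83, ¬fine=1−0.70=0.30; AND[a·b] → w = 0.2490
R2 (z=18.0): ¬fine=1−0.70=0.30, regular=0.17; AND[a·b] → w = 0.0510
R3 (z=74.0): strong=0.87, fine=0.70; AND[a·b] → w = 0.6090
R4 (z=52.0): ¬regular=1−0.17=0.83, medium=0.84; AND[a·b] → w = 0.6972
R5 (z=92.1): ¬strong=1−0.87=0.13, medium=0.84; AND[a·b] → w = 0.1092
Weighted average = (0.2490·82.0 + 0.0510·18.0 + 0.6090·74.0 + 0.6972·52.0 + 0.1092·92.1) / (0.2490 + 0.0510 + 0.6090 + 0.6972 + 0.1092)
  = 112.7137 / 1.7154 = 65.707

65.707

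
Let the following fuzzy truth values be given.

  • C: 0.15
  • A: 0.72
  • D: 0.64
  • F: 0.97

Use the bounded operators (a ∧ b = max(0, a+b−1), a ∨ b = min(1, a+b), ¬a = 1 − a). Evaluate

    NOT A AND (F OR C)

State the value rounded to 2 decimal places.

NOT A = 1 − 0.72 = 0.28
F OR C = min(1, a+b) on (0.97, 0.15) = 1.00
NOT A AND (F OR C) = max(0, a+b−1) on (0.28, 1.00) = 0.28

0.28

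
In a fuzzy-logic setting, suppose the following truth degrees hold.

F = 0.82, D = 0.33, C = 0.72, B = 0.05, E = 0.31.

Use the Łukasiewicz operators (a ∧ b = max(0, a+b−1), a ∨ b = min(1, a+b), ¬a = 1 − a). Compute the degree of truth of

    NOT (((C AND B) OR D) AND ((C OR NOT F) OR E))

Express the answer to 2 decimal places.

0.67

C AND B = max(0, a+b−1) on (0.72, 0.05) = 0.00
(C AND B) OR D = min(1, a+b) on (0.00, 0.33) = 0.33
NOT F = 1 − 0.82 = 0.18
C OR NOT F = min(1, a+b) on (0.72, 0.18) = 0.90
(C OR NOT F) OR E = min(1, a+b) on (0.90, 0.31) = 1.00
((C AND B) OR D) AND ((C OR NOT F) OR E) = max(0, a+b−1) on (0.33, 1.00) = 0.33
NOT (((C AND B) OR D) AND ((C OR NOT F) OR E)) = 1 − 0.33 = 0.67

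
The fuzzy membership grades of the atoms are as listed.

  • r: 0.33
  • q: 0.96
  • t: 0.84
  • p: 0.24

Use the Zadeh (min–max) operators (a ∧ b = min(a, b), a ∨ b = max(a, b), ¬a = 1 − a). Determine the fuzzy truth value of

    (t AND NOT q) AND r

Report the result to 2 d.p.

NOT q = 1 − 0.96 = 0.04
t AND NOT q = min(a, b) on (0.84, 0.04) = 0.04
(t AND NOT q) AND r = min(a, b) on (0.04, 0.33) = 0.04

0.04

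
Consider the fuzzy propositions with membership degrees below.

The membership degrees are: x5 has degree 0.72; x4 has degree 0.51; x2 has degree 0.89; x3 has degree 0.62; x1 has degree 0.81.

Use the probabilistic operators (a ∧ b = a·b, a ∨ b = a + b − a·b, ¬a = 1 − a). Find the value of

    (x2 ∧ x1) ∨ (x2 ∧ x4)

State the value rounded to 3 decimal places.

x2 ∧ x1 = a·b on (0.8900, 0.8100) = 0.7209
x2 ∧ x4 = a·b on (0.8900, 0.5100) = 0.4539
(x2 ∧ x1) ∨ (x2 ∧ x4) = a + b − a·b on (0.7209, 0.4539) = 0.8476

0.848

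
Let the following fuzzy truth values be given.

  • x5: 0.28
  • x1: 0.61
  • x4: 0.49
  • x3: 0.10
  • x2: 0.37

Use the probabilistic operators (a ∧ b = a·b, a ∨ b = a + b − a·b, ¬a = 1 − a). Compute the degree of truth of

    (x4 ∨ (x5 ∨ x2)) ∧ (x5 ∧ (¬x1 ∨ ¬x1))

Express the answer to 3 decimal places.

x5 ∨ x2 = a + b − a·b on (0.2800, 0.3700) = 0.5464
x4 ∨ (x5 ∨ x2) = a + b − a·b on (0.4900, 0.5464) = 0.7687
¬x1 = 1 − 0.6100 = 0.3900
¬x1 = 1 − 0.6100 = 0.3900
¬x1 ∨ ¬x1 = a + b − a·b on (0.3900, 0.3900) = 0.6279
x5 ∧ (¬x1 ∨ ¬x1) = a·b on (0.2800, 0.6279) = 0.1758
(x4 ∨ (x5 ∨ x2)) ∧ (x5 ∧ (¬x1 ∨ ¬x1)) = a·b on (0.7687, 0.1758) = 0.1351

0.135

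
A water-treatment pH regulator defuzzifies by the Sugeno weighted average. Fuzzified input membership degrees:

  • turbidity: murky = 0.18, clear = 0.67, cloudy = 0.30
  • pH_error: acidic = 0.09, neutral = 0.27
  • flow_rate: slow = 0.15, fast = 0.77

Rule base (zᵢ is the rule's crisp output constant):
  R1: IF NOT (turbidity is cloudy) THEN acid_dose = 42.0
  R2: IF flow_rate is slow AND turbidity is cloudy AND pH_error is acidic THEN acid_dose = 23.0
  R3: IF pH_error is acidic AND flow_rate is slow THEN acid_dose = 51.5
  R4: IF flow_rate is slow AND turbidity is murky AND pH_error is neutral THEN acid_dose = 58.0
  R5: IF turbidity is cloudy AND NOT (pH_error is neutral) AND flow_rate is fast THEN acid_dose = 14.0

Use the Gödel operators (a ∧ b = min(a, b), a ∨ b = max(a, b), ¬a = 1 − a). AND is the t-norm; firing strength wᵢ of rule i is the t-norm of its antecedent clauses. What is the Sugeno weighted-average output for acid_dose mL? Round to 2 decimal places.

36.85

R1 (z=42.0): ¬cloudy=1−0.30=0.70 → w = 0.70
R2 (z=23.0): slow=0.15, cloudy=0.30, acidic=0.09; AND[min(a, b)] → w = 0.09
R3 (z=51.5): acidic=0.09, slow=0.15; AND[min(a, b)] → w = 0.09
R4 (z=58.0): slow=0.15, murky=0.18, neutral=0.27; AND[min(a, b)] → w = 0.15
R5 (z=14.0): cloudy=0.30, ¬neutral=1−0.27=0.73, fast=0.77; AND[min(a, b)] → w = 0.30
Weighted average = (0.70·42.0 + 0.09·23.0 + 0.09·51.5 + 0.15·58.0 + 0.30·14.0) / (0.70 + 0.09 + 0.09 + 0.15 + 0.30)
  = 49.0050 / 1.3300 = 36.85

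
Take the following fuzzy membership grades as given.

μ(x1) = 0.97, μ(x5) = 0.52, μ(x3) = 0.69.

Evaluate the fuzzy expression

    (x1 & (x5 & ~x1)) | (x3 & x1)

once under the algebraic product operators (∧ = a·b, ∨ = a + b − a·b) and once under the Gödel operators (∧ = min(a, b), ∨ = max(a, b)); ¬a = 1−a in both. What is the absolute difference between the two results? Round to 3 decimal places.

0.016

Under algebraic product:
  ~x1 = 1 − 0.9700 = 0.0300
  x5 & ~x1 = a·b on (0.5200, 0.0300) = 0.0156
  x1 & (x5 & ~x1) = a·b on (0.9700, 0.0156) = 0.0151
  x3 & x1 = a·b on (0.6900, 0.9700) = 0.6693
  (x1 & (x5 & ~x1)) | (x3 & x1) = a + b − a·b on (0.0151, 0.6693) = 0.6743
  → value = 0.6743
Under Gödel:
  ~x1 = 1 − 0.97 = 0.03
  x5 & ~x1 = min(a, b) on (0.52, 0.03) = 0.03
  x1 & (x5 & ~x1) = min(a, b) on (0.97, 0.03) = 0.03
  x3 & x1 = min(a, b) on (0.69, 0.97) = 0.69
  (x1 & (x5 & ~x1)) | (x3 & x1) = max(a, b) on (0.03, 0.69) = 0.69
  → value = 0.6900
|0.6743 − 0.6900| = 0.016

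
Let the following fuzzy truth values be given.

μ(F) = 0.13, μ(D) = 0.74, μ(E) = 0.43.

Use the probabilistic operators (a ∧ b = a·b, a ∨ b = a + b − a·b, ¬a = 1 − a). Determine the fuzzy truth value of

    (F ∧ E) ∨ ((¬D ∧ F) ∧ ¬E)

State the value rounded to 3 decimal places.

F ∧ E = a·b on (0.1300, 0.4300) = 0.0559
¬D = 1 − 0.7400 = 0.2600
¬D ∧ F = a·b on (0.2600, 0.1300) = 0.0338
¬E = 1 − 0.4300 = 0.5700
(¬D ∧ F) ∧ ¬E = a·b on (0.0338, 0.5700) = 0.0193
(F ∧ E) ∨ ((¬D ∧ F) ∧ ¬E) = a + b − a·b on (0.0559, 0.0193) = 0.0741

0.074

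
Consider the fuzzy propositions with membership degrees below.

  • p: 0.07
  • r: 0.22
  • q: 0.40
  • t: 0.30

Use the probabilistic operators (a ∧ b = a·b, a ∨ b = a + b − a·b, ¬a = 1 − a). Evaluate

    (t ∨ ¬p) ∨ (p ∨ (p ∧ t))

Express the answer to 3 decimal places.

0.955

¬p = 1 − 0.0700 = 0.9300
t ∨ ¬p = a + b − a·b on (0.3000, 0.9300) = 0.9510
p ∧ t = a·b on (0.0700, 0.3000) = 0.0210
p ∨ (p ∧ t) = a + b − a·b on (0.0700, 0.0210) = 0.0895
(t ∨ ¬p) ∨ (p ∨ (p ∧ t)) = a + b − a·b on (0.9510, 0.0895) = 0.9554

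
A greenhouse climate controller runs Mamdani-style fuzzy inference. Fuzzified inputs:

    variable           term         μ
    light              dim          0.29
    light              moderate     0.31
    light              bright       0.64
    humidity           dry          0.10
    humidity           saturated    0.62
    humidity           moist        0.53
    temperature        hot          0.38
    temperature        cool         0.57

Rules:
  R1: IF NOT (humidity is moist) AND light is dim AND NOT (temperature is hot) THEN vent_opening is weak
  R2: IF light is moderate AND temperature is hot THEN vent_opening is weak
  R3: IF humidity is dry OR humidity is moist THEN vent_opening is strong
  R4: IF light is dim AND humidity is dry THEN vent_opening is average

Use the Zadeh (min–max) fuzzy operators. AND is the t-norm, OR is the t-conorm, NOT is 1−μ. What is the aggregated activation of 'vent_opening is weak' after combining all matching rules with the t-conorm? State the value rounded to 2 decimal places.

R1: ¬moist=1−0.53=0.47, dim=0.29, ¬hot=1−0.38=0.62; AND[min(a, b)] → w = 0.29
R2: moderate=0.31, hot=0.38; AND[min(a, b)] → w = 0.31
R3: dry=0.10, moist=0.53; OR[max(a, b)] → w = 0.53
R4: dim=0.29, dry=0.10; AND[min(a, b)] → w = 0.10
Rules with consequent 'weak': {R1, R2} → strengths 0.29, 0.31
Aggregate via t-conorm [max(a, b)]: 0.31

0.31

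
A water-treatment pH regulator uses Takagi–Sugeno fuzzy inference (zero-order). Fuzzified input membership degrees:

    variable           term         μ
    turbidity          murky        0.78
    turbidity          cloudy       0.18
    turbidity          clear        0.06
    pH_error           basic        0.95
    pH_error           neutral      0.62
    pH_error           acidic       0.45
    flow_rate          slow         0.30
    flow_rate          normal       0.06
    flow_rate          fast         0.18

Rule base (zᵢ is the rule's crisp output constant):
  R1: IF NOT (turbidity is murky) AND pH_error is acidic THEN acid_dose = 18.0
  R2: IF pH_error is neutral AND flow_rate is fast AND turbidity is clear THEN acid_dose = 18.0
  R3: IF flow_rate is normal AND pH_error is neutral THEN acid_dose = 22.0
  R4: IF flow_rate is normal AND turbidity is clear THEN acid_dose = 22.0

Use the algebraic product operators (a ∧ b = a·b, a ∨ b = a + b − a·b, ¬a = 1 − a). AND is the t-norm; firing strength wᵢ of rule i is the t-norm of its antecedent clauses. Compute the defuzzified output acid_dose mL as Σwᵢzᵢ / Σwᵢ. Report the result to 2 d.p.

19.11

R1 (z=18.0): ¬murky=1−0.78=0.22, acidic=0.45; AND[a·b] → w = 0.0990
R2 (z=18.0): neutral=0.62, fast=0.18, clear=0.06; AND[a·b] → w = 0.0067
R3 (z=22.0): normal=0.06, neutral=0.62; AND[a·b] → w = 0.0372
R4 (z=22.0): normal=0.06, clear=0.06; AND[a·b] → w = 0.0036
Weighted average = (0.0990·18.0 + 0.0067·18.0 + 0.0372·22.0 + 0.0036·22.0) / (0.0990 + 0.0067 + 0.0372 + 0.0036)
  = 2.8001 / 0.1465 = 19.11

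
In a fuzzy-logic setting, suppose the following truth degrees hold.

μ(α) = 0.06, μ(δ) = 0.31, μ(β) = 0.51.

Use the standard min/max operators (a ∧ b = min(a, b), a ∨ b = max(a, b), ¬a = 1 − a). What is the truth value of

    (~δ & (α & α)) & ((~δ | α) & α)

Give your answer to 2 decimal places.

~δ = 1 − 0.31 = 0.69
α & α = min(a, b) on (0.06, 0.06) = 0.06
~δ & (α & α) = min(a, b) on (0.69, 0.06) = 0.06
~δ = 1 − 0.31 = 0.69
~δ | α = max(a, b) on (0.69, 0.06) = 0.69
(~δ | α) & α = min(a, b) on (0.69, 0.06) = 0.06
(~δ & (α & α)) & ((~δ | α) & α) = min(a, b) on (0.06, 0.06) = 0.06

0.06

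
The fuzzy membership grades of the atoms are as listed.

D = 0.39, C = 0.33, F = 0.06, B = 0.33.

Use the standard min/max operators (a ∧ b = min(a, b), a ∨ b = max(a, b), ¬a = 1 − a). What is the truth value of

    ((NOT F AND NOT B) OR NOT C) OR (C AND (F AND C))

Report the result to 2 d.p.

0.67

NOT F = 1 − 0.06 = 0.94
NOT B = 1 − 0.33 = 0.67
NOT F AND NOT B = min(a, b) on (0.94, 0.67) = 0.67
NOT C = 1 − 0.33 = 0.67
(NOT F AND NOT B) OR NOT C = max(a, b) on (0.67, 0.67) = 0.67
F AND C = min(a, b) on (0.06, 0.33) = 0.06
C AND (F AND C) = min(a, b) on (0.33, 0.06) = 0.06
((NOT F AND NOT B) OR NOT C) OR (C AND (F AND C)) = max(a, b) on (0.67, 0.06) = 0.67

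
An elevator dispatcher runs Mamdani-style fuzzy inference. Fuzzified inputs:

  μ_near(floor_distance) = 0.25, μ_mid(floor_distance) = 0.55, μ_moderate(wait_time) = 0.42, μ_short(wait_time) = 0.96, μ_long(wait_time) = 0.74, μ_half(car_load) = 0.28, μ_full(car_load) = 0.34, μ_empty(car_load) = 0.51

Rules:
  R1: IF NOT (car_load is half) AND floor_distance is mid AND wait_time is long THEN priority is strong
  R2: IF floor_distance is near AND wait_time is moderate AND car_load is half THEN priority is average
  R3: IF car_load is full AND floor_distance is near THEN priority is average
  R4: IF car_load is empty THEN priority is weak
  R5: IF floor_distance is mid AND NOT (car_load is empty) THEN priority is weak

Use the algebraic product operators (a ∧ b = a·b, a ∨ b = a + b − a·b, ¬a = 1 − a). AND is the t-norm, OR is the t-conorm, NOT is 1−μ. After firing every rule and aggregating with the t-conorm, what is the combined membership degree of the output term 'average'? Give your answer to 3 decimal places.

R1: ¬half=1−0.28=0.72, mid=0.55, long=0.74; AND[a·b] → w = 0.2930
R2: near=0.25, moderate=0.42, half=0.28; AND[a·b] → w = 0.0294
R3: full=0.34, near=0.25; AND[a·b] → w = 0.0850
R4: empty=0.51 → w = 0.5100
R5: mid=0.55, ¬empty=1−0.51=0.49; AND[a·b] → w = 0.2695
Rules with consequent 'average': {R2, R3} → strengths 0.0294, 0.0850
Aggregate via t-conorm [a + b − a·b]: 0.1119

0.112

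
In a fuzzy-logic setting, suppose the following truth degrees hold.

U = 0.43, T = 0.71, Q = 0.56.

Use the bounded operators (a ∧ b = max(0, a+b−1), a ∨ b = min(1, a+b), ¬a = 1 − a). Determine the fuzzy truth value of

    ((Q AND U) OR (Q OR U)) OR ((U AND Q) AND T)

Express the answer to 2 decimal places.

Q AND U = max(0, a+b−1) on (0.56, 0.43) = 0.00
Q OR U = min(1, a+b) on (0.56, 0.43) = 0.99
(Q AND U) OR (Q OR U) = min(1, a+b) on (0.00, 0.99) = 0.99
U AND Q = max(0, a+b−1) on (0.43, 0.56) = 0.00
(U AND Q) AND T = max(0, a+b−1) on (0.00, 0.71) = 0.00
((Q AND U) OR (Q OR U)) OR ((U AND Q) AND T) = min(1, a+b) on (0.99, 0.00) = 0.99

0.99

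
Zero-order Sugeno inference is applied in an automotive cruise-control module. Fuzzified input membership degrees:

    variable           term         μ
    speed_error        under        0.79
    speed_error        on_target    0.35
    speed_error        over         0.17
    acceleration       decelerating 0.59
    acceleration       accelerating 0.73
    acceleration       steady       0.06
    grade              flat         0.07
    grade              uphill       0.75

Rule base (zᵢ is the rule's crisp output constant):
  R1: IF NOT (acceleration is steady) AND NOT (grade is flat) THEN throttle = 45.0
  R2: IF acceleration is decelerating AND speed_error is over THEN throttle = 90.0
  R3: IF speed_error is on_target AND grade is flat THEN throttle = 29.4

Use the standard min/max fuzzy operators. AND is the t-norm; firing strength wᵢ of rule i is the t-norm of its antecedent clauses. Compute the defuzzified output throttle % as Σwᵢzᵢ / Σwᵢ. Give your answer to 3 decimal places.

R1 (z=45.0): ¬steady=1−0.06=0.94, ¬flat=1−0.07=0.93; AND[min(a, b)] → w = 0.93
R2 (z=90.0): decelerating=0.59, over=0.17; AND[min(a, b)] → w = 0.17
R3 (z=29.4): on_target=0.35, flat=0.07; AND[min(a, b)] → w = 0.07
Weighted average = (0.93·45.0 + 0.17·90.0 + 0.07·29.4) / (0.93 + 0.17 + 0.07)
  = 59.2080 / 1.1700 = 50.605

50.605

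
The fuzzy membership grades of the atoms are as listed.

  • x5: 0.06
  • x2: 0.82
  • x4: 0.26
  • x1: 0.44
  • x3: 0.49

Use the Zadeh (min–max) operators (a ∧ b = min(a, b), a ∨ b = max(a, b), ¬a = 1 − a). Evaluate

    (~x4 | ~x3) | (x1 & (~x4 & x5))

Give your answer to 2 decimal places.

~x4 = 1 − 0.26 = 0.74
~x3 = 1 − 0.49 = 0.51
~x4 | ~x3 = max(a, b) on (0.74, 0.51) = 0.74
~x4 = 1 − 0.26 = 0.74
~x4 & x5 = min(a, b) on (0.74, 0.06) = 0.06
x1 & (~x4 & x5) = min(a, b) on (0.44, 0.06) = 0.06
(~x4 | ~x3) | (x1 & (~x4 & x5)) = max(a, b) on (0.74, 0.06) = 0.74

0.74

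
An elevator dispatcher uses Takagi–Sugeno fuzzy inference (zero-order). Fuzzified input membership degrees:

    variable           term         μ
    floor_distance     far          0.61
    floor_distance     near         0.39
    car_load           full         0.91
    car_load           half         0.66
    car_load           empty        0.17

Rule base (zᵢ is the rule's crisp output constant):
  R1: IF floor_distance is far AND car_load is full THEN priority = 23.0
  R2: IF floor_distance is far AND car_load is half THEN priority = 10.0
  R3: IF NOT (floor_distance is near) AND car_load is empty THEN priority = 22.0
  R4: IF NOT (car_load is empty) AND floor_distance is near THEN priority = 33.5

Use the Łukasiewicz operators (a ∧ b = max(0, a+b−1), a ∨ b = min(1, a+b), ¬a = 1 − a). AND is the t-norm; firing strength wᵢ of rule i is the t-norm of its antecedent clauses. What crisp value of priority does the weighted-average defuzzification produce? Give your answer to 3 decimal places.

R1 (z=23.0): far=0.61, full=0.91; AND[max(0, a+b−1)] → w = 0.52
R2 (z=10.0): far=0.61, half=0.66; AND[max(0, a+b−1)] → w = 0.27
R3 (z=22.0): ¬near=1−0.39=0.61, empty=0.17; AND[max(0, a+b−1)] → w = 0.00
R4 (z=33.5): ¬empty=1−0.17=0.83, near=0.39; AND[max(0, a+b−1)] → w = 0.22
Weighted average = (0.52·23.0 + 0.27·10.0 + 0.00·22.0 + 0.22·33.5) / (0.52 + 0.27 + 0.00 + 0.22)
  = 22.0300 / 1.0100 = 21.812

21.812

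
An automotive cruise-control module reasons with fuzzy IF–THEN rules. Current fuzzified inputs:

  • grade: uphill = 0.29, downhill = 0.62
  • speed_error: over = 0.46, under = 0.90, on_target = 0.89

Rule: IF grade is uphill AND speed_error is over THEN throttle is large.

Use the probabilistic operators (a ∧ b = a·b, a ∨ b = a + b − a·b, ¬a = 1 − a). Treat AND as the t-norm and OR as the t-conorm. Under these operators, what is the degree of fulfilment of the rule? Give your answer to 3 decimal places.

0.133

firing strength: uphill=0.29, over=0.46; AND[a·b] → w = 0.1334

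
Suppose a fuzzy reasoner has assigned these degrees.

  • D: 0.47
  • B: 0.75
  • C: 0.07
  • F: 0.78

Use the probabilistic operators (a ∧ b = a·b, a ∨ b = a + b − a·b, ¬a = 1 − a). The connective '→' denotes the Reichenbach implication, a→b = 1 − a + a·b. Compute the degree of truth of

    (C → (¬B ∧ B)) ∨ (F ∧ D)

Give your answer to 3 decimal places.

0.964

¬B = 1 − 0.7500 = 0.2500
¬B ∧ B = a·b on (0.2500, 0.7500) = 0.1875
C → (¬B ∧ B)  [Reichenbach: 1 − a + a·b] with a=0.0700, b=0.1875 → 0.9431
F ∧ D = a·b on (0.7800, 0.4700) = 0.3666
(C → (¬B ∧ B)) ∨ (F ∧ D) = a + b − a·b on (0.9431, 0.3666) = 0.9640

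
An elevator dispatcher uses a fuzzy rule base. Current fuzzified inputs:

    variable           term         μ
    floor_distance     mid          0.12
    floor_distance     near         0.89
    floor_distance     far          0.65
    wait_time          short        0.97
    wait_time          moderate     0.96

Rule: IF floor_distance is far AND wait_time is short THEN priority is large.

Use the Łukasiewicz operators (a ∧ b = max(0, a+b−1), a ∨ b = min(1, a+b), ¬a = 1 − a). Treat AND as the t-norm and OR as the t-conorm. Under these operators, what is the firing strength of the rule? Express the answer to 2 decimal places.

firing strength: far=0.65, short=0.97; AND[max(0, a+b−1)] → w = 0.62

0.62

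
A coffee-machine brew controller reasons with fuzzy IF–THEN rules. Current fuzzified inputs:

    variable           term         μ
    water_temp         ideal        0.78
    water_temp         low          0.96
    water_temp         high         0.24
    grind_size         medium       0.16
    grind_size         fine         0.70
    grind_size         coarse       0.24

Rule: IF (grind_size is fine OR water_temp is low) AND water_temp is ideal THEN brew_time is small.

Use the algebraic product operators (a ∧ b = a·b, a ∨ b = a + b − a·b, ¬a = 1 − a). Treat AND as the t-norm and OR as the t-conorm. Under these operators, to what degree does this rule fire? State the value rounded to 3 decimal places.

0.771

firing strength: (fine=0.70 OR low=0.96) = 0.9880; AND[a·b] with ideal=0.78 → w = 0.7706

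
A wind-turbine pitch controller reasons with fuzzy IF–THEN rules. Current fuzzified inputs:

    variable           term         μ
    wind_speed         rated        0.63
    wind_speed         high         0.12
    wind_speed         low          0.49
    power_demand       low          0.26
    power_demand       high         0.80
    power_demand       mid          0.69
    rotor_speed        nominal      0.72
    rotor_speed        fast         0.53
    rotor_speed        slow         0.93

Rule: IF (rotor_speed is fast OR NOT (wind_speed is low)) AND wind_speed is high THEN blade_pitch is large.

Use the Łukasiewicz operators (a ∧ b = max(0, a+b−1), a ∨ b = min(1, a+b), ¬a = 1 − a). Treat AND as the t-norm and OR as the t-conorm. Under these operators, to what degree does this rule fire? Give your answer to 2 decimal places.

0.12

firing strength: (fast=0.53 OR ¬low=1−0.49=0.51) = 1.00; AND[max(0, a+b−1)] with high=0.12 → w = 0.12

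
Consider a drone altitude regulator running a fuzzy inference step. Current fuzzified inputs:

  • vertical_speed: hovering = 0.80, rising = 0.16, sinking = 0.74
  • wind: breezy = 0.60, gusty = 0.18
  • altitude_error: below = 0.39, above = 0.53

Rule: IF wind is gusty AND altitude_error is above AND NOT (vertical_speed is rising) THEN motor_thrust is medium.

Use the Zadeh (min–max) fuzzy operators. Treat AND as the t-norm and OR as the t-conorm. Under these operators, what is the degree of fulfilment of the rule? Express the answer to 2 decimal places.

0.18

firing strength: gusty=0.18, above=0.53, ¬rising=1−0.16=0.84; AND[min(a, b)] → w = 0.18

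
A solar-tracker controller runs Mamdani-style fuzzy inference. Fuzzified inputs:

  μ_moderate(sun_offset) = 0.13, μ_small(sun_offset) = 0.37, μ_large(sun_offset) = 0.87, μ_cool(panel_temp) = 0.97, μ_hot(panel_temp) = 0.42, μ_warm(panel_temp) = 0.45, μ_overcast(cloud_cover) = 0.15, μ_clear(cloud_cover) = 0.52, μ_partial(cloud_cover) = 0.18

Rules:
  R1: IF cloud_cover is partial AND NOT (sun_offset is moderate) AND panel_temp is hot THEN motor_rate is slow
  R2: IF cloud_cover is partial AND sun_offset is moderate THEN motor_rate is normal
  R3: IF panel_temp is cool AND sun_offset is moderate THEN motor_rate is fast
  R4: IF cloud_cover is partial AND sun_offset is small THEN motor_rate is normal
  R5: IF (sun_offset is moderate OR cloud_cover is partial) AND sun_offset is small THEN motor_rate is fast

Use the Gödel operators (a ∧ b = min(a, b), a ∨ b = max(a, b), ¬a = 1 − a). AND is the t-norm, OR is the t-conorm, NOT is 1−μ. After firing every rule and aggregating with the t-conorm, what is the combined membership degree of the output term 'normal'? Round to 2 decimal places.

R1: partial=0.18, ¬moderate=1−0.13=0.87, hot=0.42; AND[min(a, b)] → w = 0.18
R2: partial=0.18, moderate=0.13; AND[min(a, b)] → w = 0.13
R3: cool=0.97, moderate=0.13; AND[min(a, b)] → w = 0.13
R4: partial=0.18, small=0.37; AND[min(a, b)] → w = 0.18
R5: (moderate=0.13 OR partial=0.18) = 0.18; AND[min(a, b)] with small=0.37 → w = 0.18
Rules with consequent 'normal': {R2, R4} → strengths 0.13, 0.18
Aggregate via t-conorm [max(a, b)]: 0.18

0.18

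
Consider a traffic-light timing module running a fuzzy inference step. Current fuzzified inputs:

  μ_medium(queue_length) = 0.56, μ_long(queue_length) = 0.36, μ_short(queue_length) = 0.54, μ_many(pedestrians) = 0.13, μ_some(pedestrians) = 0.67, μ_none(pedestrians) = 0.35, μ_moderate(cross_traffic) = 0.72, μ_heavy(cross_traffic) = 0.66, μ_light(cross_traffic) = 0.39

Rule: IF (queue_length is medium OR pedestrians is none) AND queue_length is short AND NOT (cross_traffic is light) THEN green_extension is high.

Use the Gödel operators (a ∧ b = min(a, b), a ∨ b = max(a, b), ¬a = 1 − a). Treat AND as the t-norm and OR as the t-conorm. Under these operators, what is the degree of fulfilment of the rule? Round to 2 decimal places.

0.54

firing strength: (medium=0.56 OR none=0.35) = 0.56; AND[min(a, b)] with short=0.54, ¬light=1−0.39=0.61 → w = 0.54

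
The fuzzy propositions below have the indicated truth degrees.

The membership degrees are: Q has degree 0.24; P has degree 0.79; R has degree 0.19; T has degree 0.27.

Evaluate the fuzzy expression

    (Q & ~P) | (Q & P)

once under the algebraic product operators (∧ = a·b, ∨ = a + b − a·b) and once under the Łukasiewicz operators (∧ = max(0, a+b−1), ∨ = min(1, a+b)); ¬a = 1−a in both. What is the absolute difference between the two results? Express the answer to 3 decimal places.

Under algebraic product:
  ~P = 1 − 0.7900 = 0.2100
  Q & ~P = a·b on (0.2400, 0.2100) = 0.0504
  Q & P = a·b on (0.2400, 0.7900) = 0.1896
  (Q & ~P) | (Q & P) = a + b − a·b on (0.0504, 0.1896) = 0.2304
  → value = 0.2304
Under Łukasiewicz:
  ~P = 1 − 0.79 = 0.21
  Q & ~P = max(0, a+b−1) on (0.24, 0.21) = 0.00
  Q & P = max(0, a+b−1) on (0.24, 0.79) = 0.03
  (Q & ~P) | (Q & P) = min(1, a+b) on (0.00, 0.03) = 0.03
  → value = 0.0300
|0.2304 − 0.0300| = 0.200

0.200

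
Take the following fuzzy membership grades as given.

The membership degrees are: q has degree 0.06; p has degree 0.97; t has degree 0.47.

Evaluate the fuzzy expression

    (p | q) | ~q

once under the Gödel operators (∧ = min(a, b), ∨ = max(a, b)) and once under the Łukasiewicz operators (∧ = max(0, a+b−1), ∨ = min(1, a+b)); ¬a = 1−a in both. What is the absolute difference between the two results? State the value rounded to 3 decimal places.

0.030

Under Gödel:
  p | q = max(a, b) on (0.97, 0.06) = 0.97
  ~q = 1 − 0.06 = 0.94
  (p | q) | ~q = max(a, b) on (0.97, 0.94) = 0.97
  → value = 0.9700
Under Łukasiewicz:
  p | q = min(1, a+b) on (0.97, 0.06) = 1.00
  ~q = 1 − 0.06 = 0.94
  (p | q) | ~q = min(1, a+b) on (1.00, 0.94) = 1.00
  → value = 1.0000
|0.9700 − 1.0000| = 0.030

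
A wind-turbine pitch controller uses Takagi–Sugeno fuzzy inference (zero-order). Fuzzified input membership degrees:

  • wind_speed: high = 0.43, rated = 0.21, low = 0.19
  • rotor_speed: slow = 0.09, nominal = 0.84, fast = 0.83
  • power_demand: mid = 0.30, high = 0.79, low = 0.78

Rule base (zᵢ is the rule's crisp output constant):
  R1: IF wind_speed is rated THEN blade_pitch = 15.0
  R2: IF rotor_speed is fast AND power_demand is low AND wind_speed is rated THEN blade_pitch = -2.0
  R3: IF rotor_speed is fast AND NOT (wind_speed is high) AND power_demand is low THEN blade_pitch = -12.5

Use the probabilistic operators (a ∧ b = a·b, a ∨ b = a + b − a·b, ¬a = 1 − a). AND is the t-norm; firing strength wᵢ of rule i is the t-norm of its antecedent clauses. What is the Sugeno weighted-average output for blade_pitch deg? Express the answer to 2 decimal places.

R1 (z=15.0): rated=0.21 → w = 0.2100
R2 (z=-2.0): fast=0.83, low=0.78, rated=0.21; AND[a·b] → w = 0.1360
R3 (z=-12.5): fast=0.83, ¬high=1−0.43=0.57, low=0.78; AND[a·b] → w = 0.3690
Weighted average = (0.2100·15.0 + 0.1360·-2.0 + 0.3690·-12.5) / (0.2100 + 0.1360 + 0.3690)
  = -1.7346 / 0.7150 = -2.43

-2.43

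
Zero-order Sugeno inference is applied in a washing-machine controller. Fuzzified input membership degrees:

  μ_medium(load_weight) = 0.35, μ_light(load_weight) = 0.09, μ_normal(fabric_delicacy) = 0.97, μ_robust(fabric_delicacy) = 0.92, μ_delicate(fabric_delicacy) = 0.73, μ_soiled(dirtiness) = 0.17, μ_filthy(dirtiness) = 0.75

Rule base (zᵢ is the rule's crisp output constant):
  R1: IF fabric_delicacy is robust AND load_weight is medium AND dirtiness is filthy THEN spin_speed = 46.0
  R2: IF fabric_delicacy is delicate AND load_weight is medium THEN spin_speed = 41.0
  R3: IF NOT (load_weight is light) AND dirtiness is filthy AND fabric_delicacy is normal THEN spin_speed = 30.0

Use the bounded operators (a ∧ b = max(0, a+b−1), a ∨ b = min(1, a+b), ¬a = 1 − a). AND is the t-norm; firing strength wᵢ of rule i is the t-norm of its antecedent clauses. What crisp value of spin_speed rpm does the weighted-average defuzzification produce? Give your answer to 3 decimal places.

R1 (z=46.0): robust=0.92, medium=0.35, filthy=0.75; AND[max(0, a+b−1)] → w = 0.02
R2 (z=41.0): delicate=0.73, medium=0.35; AND[max(0, a+b−1)] → w = 0.08
R3 (z=30.0): ¬light=1−0.09=0.91, filthy=0.75, normal=0.97; AND[max(0, a+b−1)] → w = 0.63
Weighted average = (0.02·46.0 + 0.08·41.0 + 0.63·30.0) / (0.02 + 0.08 + 0.63)
  = 23.1000 / 0.7300 = 31.644

31.644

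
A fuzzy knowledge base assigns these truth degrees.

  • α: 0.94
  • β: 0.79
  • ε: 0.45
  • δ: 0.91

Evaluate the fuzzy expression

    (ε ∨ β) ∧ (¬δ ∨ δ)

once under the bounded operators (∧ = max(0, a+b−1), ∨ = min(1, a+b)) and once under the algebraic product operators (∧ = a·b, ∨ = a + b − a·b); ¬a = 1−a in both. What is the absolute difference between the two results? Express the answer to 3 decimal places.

0.188

Under bounded:
  ε ∨ β = min(1, a+b) on (0.45, 0.79) = 1.00
  ¬δ = 1 − 0.91 = 0.09
  ¬δ ∨ δ = min(1, a+b) on (0.09, 0.91) = 1.00
  (ε ∨ β) ∧ (¬δ ∨ δ) = max(0, a+b−1) on (1.00, 1.00) = 1.00
  → value = 1.0000
Under algebraic product:
  ε ∨ β = a + b − a·b on (0.4500, 0.7900) = 0.8845
  ¬δ = 1 − 0.9100 = 0.0900
  ¬δ ∨ δ = a + b − a·b on (0.0900, 0.9100) = 0.9181
  (ε ∨ β) ∧ (¬δ ∨ δ) = a·b on (0.8845, 0.9181) = 0.8121
  → value = 0.8121
|1.0000 − 0.8121| = 0.188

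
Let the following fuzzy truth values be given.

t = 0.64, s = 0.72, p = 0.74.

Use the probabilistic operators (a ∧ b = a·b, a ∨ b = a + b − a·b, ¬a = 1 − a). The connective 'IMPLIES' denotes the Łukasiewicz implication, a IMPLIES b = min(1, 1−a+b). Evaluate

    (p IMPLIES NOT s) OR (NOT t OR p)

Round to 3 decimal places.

NOT s = 1 − 0.7200 = 0.2800
p IMPLIES NOT s  [Łukasiewicz: min(1, 1−a+b)] with a=0.7400, b=0.2800 → 0.5400
NOT t = 1 − 0.6400 = 0.3600
NOT t OR p = a + b − a·b on (0.3600, 0.7400) = 0.8336
(p IMPLIES NOT s) OR (NOT t OR p) = a + b − a·b on (0.5400, 0.8336) = 0.9235

0.923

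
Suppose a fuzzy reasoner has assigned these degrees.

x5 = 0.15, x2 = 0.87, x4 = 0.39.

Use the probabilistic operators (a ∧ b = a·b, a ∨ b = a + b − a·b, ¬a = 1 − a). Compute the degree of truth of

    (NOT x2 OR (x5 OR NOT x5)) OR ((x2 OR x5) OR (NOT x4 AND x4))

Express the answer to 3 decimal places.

NOT x2 = 1 − 0.8700 = 0.1300
NOT x5 = 1 − 0.1500 = 0.8500
x5 OR NOT x5 = a + b − a·b on (0.1500, 0.8500) = 0.8725
NOT x2 OR (x5 OR NOT x5) = a + b − a·b on (0.1300, 0.8725) = 0.8891
x2 OR x5 = a + b − a·b on (0.8700, 0.1500) = 0.8895
NOT x4 = 1 − 0.3900 = 0.6100
NOT x4 AND x4 = a·b on (0.6100, 0.3900) = 0.2379
(x2 OR x5) OR (NOT x4 AND x4) = a + b − a·b on (0.8895, 0.2379) = 0.9158
(NOT x2 OR (x5 OR NOT x5)) OR ((x2 OR x5) OR (NOT x4 AND x4)) = a + b − a·b on (0.8891, 0.9158) = 0.9907

0.991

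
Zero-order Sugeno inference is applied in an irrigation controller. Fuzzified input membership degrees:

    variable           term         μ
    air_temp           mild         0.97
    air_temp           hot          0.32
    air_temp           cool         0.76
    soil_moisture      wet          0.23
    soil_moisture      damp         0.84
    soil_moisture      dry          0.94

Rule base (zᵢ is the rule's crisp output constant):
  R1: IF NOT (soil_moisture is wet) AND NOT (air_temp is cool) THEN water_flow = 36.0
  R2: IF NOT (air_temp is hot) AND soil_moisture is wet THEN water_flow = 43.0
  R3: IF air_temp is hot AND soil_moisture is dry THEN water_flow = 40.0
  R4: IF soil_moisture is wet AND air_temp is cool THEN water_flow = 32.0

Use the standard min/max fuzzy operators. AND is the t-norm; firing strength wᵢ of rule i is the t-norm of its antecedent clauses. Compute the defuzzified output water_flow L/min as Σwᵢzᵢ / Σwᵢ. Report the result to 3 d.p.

37.931

R1 (z=36.0): ¬wet=1−0.23=0.77, ¬cool=1−0.76=0.24; AND[min(a, b)] → w = 0.24
R2 (z=43.0): ¬hot=1−0.32=0.68, wet=0.23; AND[min(a, b)] → w = 0.23
R3 (z=40.0): hot=0.32, dry=0.94; AND[min(a, b)] → w = 0.32
R4 (z=32.0): wet=0.23, cool=0.76; AND[min(a, b)] → w = 0.23
Weighted average = (0.24·36.0 + 0.23·43.0 + 0.32·40.0 + 0.23·32.0) / (0.24 + 0.23 + 0.32 + 0.23)
  = 38.6900 / 1.0200 = 37.931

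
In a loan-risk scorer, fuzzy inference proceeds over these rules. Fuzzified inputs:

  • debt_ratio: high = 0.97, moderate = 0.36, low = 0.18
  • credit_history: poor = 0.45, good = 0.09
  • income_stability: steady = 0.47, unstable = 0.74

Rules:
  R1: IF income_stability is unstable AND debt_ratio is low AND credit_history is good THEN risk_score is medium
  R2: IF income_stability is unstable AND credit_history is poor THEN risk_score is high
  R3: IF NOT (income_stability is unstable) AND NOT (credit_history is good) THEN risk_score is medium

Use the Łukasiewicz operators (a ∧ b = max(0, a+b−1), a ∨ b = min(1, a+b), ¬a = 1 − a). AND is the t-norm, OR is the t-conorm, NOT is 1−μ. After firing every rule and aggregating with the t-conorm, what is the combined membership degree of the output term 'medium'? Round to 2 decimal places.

R1: unstable=0.74, low=0.18, good=0.09; AND[max(0, a+b−1)] → w = 0.00
R2: unstable=0.74, poor=0.45; AND[max(0, a+b−1)] → w = 0.19
R3: ¬unstable=1−0.74=0.26, ¬good=1−0.09=0.91; AND[max(0, a+b−1)] → w = 0.17
Rules with consequent 'medium': {R1, R3} → strengths 0.00, 0.17
Aggregate via t-conorm [min(1, a+b)]: 0.17

0.17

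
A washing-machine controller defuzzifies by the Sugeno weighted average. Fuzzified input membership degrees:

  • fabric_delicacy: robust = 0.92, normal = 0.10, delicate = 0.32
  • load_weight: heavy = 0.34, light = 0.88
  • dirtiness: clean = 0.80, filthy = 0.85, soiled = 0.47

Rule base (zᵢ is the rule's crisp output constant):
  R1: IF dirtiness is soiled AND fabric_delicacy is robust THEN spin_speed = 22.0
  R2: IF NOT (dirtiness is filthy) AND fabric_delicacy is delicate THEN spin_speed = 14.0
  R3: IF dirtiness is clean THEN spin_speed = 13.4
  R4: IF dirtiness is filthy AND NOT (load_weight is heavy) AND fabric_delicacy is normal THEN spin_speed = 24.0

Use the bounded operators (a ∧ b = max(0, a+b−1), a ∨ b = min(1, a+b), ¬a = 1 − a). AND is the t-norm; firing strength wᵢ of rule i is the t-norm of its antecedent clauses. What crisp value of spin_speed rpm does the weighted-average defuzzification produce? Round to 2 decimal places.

16.22

R1 (z=22.0): soiled=0.47, robust=0.92; AND[max(0, a+b−1)] → w = 0.39
R2 (z=14.0): ¬filthy=1−0.85=0.15, delicate=0.32; AND[max(0, a+b−1)] → w = 0.00
R3 (z=13.4): clean=0.80 → w = 0.80
R4 (z=24.0): filthy=0.85, ¬heavy=1−0.34=0.66, normal=0.10; AND[max(0, a+b−1)] → w = 0.00
Weighted average = (0.39·22.0 + 0.00·14.0 + 0.80·13.4 + 0.00·24.0) / (0.39 + 0.00 + 0.80 + 0.00)
  = 19.3000 / 1.1900 = 16.22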